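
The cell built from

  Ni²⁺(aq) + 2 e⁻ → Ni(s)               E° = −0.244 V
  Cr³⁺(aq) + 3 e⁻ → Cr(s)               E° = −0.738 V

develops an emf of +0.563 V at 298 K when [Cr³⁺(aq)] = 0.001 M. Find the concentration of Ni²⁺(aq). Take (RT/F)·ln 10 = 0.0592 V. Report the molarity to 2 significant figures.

2.1 M

The Ni²⁺/Ni couple has the larger reduction potential, so it is the cathode: E°cell = −0.244 − (−0.738) = +0.494 V and n = 6.
Rearranging E = E° − (0.0592/n)·log Q gives log Q = 6(+0.494 − (+0.563))/0.0592 = −6.993.
For 3 Ni²⁺(aq) + 2 Cr(s) → 3 Ni(s) + 2 Cr³⁺(aq), the reaction quotient is Q = [Cr³⁺(aq)]^2 / [Ni²⁺(aq)]^3.
Isolating [Ni²⁺(aq)] in Q = 10^{−6.993} yields log [Ni²⁺(aq)] = 0.331, i.e. 2.1 M.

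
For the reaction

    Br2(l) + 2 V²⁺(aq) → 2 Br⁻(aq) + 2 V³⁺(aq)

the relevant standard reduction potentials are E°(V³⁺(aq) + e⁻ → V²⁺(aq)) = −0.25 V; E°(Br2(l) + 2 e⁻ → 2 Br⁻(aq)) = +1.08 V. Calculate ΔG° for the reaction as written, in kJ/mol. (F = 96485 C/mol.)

In the reaction as written Br2(l) is reduced, so the Br₂/Br⁻ couple is the cathode and V³⁺/V²⁺ is the anode.
E°cell = +1.08 − (−0.25) = +1.33 V; balancing electrons gives n = 2.
ΔG° = −nFE°cell = −(2)(96485)(+1.33) J/mol = −257 kJ/mol.

−257 kJ/mol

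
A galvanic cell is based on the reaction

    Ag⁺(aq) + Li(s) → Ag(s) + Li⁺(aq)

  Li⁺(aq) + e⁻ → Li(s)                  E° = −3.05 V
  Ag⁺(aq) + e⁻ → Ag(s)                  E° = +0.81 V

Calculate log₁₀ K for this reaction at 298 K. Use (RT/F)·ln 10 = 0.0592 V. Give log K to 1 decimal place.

The Ag⁺/Ag couple is reduced (cathode); E°cell = +0.81 − (−3.05) = +3.86 V with n = 1.
At equilibrium E = 0, so log K = nE°cell / 0.0592 = (1)(+3.86) / 0.0592 = 65.2.

log K = 65.2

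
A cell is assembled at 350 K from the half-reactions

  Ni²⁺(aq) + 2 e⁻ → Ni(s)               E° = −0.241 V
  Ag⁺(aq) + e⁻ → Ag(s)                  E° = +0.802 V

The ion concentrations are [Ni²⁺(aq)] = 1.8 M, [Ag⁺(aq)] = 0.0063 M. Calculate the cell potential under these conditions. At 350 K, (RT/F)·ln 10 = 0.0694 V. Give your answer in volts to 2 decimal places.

+0.88 V

Ag⁺/Ag is reduced (cathode, E° = +0.802 V) and Ni²⁺/Ni is oxidized (anode).
The standard potential is +0.802 − (−0.241) = +1.043 V and the balanced reaction transfers n = 2 electrons.
For the overall reaction 2 Ag⁺(aq) + Ni(s) → 2 Ag(s) + Ni²⁺(aq), Q = [Ni²⁺(aq)] / [Ag⁺(aq)]^2 = 4.54×10^4, giving log Q = 4.657.
E = E° − (0.0694/n)·log Q = +1.043 − (0.0694/2)(4.657) = +0.88 V.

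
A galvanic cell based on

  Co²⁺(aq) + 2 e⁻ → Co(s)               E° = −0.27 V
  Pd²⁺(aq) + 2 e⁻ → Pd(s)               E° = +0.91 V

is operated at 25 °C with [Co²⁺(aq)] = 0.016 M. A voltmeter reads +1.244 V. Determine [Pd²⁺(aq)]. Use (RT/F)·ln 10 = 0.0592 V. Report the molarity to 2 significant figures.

The Pd²⁺/Pd couple has the larger reduction potential, so it is the cathode: E°cell = +0.91 − (−0.27) = +1.18 V and n = 2.
Since E = E° − (0.0592/n)·log Q, log Q = n(E° − E)/0.0592 = −2.162.
For Pd²⁺(aq) + Co(s) → Pd(s) + Co²⁺(aq), the reaction quotient is Q = [Co²⁺(aq)] / [Pd²⁺(aq)].
Isolating [Pd²⁺(aq)] in Q = 10^{−2.162} yields log [Pd²⁺(aq)] = 0.366, i.e. 2.3 M.

2.3 M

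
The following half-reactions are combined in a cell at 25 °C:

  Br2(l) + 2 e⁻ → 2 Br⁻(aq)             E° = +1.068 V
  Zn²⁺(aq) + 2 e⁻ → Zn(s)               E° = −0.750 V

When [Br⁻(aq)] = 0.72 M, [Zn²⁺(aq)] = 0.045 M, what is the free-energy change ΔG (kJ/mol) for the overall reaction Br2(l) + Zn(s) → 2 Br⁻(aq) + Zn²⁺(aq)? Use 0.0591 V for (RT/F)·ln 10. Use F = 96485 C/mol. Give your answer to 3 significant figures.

−360 kJ/mol

With Br₂/Br⁻ reduced at the cathode, E°cell = +1.068 − (−0.750) = +1.818 V and n = 2.
Here Q = [Br⁻(aq)]^2·[Zn²⁺(aq)] = 0.0233 (log Q = −1.632), giving E = +1.818 − (0.0591/2)·(−1.632) = +1.8662 V.
Finally ΔG = −nFE = −(2)(96485 C/mol)(+1.8662 V) = −360 kJ/mol.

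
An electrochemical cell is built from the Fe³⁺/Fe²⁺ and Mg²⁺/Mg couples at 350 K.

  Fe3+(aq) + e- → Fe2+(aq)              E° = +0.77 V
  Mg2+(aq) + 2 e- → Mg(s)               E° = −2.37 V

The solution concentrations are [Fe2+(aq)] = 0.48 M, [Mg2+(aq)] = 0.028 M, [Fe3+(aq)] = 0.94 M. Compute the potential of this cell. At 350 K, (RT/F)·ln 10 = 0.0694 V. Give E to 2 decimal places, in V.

Fe³⁺/Fe²⁺ is reduced (cathode, E° = +0.77 V) and Mg²⁺/Mg is oxidized (anode).
The standard potential is +0.77 − (−2.37) = +3.14 V and the balanced reaction transfers n = 2 electrons.
The balanced reaction is 2 Fe3+(aq) + Mg(s) → 2 Fe2+(aq) + Mg2+(aq), so Q = ([Fe2+(aq)]^2·[Mg2+(aq)]) / [Fe3+(aq)]^2 = 0.0073 and log Q = −2.137.
Applying E = E° − (RT ln10/nF)·log Q gives +3.14 − (0.0694/2)(−2.137) = +3.21 V.

+3.21 V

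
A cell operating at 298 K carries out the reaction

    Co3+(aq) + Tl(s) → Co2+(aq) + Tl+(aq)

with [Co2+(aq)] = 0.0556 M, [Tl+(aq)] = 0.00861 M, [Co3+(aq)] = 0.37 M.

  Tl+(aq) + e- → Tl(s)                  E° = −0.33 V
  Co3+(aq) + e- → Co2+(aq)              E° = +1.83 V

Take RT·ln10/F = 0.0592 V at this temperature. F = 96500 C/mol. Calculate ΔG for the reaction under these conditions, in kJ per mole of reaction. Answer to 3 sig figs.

−225 kJ/mol

E°cell = +1.83 − (−0.33) = +2.16 V; the balanced reaction transfers n = 1 electron.
The reaction quotient is ([Co2+(aq)]·[Tl+(aq)]) / [Co3+(aq)] = 0.00129; by Nernst, E = +2.16 − (0.0592/1)(−2.888) = +2.3310 V.
ΔG = −nFE = −(1)(96500)(+2.3310) J/mol = −225 kJ/mol.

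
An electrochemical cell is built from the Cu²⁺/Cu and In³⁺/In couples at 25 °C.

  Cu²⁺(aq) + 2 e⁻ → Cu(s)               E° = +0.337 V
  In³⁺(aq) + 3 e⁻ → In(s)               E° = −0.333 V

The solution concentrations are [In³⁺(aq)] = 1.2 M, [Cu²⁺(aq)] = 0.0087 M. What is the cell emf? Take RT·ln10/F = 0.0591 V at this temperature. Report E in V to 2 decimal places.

Since E°(Cu²⁺/Cu) > E°(In³⁺/In), Cu²⁺/Cu serves as the cathode.
The standard potential is +0.337 − (−0.333) = +0.670 V and the balanced reaction transfers n = 6 electrons.
The balanced reaction is 3 Cu²⁺(aq) + 2 In(s) → 3 Cu(s) + 2 In³⁺(aq), so Q = [In³⁺(aq)]^2 / [Cu²⁺(aq)]^3 = 2.19×10^6 and log Q = 6.340.
By the Nernst equation, E = +0.670 − (0.0591/6)·(6.340) = +0.61 V.

+0.61 V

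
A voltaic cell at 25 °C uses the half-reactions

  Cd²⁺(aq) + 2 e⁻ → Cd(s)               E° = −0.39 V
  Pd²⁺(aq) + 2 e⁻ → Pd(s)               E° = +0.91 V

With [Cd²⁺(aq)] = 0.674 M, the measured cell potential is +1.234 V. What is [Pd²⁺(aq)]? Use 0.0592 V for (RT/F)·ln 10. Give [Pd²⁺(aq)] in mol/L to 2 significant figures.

0.0040 M

The Pd²⁺/Pd couple has the larger reduction potential, so it is the cathode: E°cell = +0.91 − (−0.39) = +1.30 V and n = 2.
Since E = E° − (0.0592/n)·log Q, log Q = n(E° − E)/0.0592 = 2.230.
The balanced reaction is Pd²⁺(aq) + Cd(s) → Pd(s) + Cd²⁺(aq), so Q = [Cd²⁺(aq)] / [Pd²⁺(aq)].
Solving for the unknown gives log [Pd²⁺(aq)] = −2.401, so [Pd²⁺(aq)] ≈ 0.0040 M.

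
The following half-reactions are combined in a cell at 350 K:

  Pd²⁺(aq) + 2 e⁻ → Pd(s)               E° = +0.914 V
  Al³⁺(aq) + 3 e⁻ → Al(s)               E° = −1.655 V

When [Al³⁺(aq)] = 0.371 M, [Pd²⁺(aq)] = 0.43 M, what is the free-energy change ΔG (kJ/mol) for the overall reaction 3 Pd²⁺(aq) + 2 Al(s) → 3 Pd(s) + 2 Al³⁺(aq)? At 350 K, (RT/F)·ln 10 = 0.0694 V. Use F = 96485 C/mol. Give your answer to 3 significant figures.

−1490 kJ/mol

With Pd²⁺/Pd reduced at the cathode, E°cell = +0.914 − (−1.655) = +2.569 V and n = 6.
Q = [Al³⁺(aq)]^2 / [Pd²⁺(aq)]^3 = 1.73, so log Q = 0.238 and E = +2.569 − (0.0694/6)(0.238) = +2.5662 V.
ΔG = −nFE = −(6)(96485)(+2.5662) J/mol = −1490 kJ/mol.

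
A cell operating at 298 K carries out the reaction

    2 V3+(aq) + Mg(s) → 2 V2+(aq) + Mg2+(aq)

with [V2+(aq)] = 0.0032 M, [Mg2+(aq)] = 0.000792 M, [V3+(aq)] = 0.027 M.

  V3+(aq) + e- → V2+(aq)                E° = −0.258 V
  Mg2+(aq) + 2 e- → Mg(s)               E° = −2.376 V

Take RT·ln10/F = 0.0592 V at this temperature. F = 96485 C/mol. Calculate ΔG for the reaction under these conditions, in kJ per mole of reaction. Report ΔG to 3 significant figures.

−437 kJ/mol

The standard cell potential is −0.258 − (−2.376) = +2.118 V, with n = 2 electrons in the balanced equation.
The reaction quotient is ([V2+(aq)]^2·[Mg2+(aq)]) / [V3+(aq)]^2 = 1.11×10^−5; by Nernst, E = +2.118 − (0.0592/2)(−4.954) = +2.2646 V.
Finally ΔG = −nFE = −(2)(96485 C/mol)(+2.2646 V) = −437 kJ/mol.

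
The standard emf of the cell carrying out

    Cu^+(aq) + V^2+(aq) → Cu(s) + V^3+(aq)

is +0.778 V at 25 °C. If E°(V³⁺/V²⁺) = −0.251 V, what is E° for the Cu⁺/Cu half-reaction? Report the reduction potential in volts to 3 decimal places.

+0.527 V

In the reaction as written the Cu⁺/Cu couple is reduced (cathode) and V³⁺/V²⁺ is oxidized (anode), so E°cell = E°(Cu⁺/Cu) − E°(V³⁺/V²⁺).
E°(Cu⁺/Cu) = E°cell + E°(anode) = +0.778 + (−0.251) = +0.527 V.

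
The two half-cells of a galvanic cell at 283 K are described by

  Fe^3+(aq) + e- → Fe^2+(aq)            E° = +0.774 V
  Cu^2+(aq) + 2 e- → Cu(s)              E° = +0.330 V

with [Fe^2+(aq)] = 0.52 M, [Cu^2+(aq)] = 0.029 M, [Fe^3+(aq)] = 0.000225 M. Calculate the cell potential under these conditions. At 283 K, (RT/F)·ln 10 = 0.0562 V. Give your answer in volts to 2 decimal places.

Since E°(Fe³⁺/Fe²⁺) > E°(Cu²⁺/Cu), Fe³⁺/Fe²⁺ serves as the cathode.
The standard potential is +0.774 − (+0.330) = +0.444 V and the balanced reaction transfers n = 2 electrons.
Balancing gives 2 Fe^3+(aq) + Cu(s) → 2 Fe^2+(aq) + Cu^2+(aq); hence Q = ([Fe^2+(aq)]^2·[Cu^2+(aq)]) / [Fe^3+(aq)]^2 = 1.55×10^5 (log Q = 5.190).
By the Nernst equation, E = +0.444 − (0.0562/2)·(5.190) = +0.30 V.

+0.30 V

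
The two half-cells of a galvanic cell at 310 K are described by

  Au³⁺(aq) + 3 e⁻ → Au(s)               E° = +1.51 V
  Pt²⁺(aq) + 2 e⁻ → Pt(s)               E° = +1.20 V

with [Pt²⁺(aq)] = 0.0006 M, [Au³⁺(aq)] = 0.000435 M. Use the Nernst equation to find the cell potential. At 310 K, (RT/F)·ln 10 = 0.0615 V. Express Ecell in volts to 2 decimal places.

The Au³⁺/Au couple has the more positive E°, so it is the cathode; Pt²⁺/Pt is the anode.
E°cell = +1.51 − (+1.20) = +0.31 V, with n = 6 electrons transferred.
The balanced reaction is 2 Au³⁺(aq) + 3 Pt(s) → 2 Au(s) + 3 Pt²⁺(aq), so Q = [Pt²⁺(aq)]^3 / [Au³⁺(aq)]^2 = 0.00114 and log Q = −2.943.
By the Nernst equation, E = +0.31 − (0.0615/6)·(−2.943) = +0.34 V.

+0.34 V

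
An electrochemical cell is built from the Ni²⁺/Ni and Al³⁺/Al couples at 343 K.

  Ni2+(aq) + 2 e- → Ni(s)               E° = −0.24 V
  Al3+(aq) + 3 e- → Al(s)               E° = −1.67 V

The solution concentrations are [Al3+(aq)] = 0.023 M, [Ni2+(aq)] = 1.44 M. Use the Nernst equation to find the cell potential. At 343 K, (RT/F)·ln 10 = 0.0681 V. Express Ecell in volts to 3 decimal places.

Ni²⁺/Ni is reduced (cathode, E° = −0.24 V) and Al³⁺/Al is oxidized (anode).
E°cell = −0.24 − (−1.67) = +1.43 V, with n = 6 electrons transferred.
For the overall reaction 3 Ni2+(aq) + 2 Al(s) → 3 Ni(s) + 2 Al3+(aq), Q = [Al3+(aq)]^2 / [Ni2+(aq)]^3 = 0.000177, giving log Q = −3.752.
Applying E = E° − (RT ln10/nF)·log Q gives +1.43 − (0.0681/6)(−3.752) = +1.473 V.

+1.473 V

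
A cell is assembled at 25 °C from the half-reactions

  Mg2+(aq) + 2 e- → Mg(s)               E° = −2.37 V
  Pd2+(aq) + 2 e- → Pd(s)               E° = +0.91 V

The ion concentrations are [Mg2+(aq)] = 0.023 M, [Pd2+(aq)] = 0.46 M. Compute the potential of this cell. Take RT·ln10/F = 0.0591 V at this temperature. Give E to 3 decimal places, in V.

+3.318 V

Since E°(Pd²⁺/Pd) > E°(Mg²⁺/Mg), Pd²⁺/Pd serves as the cathode.
E°cell = +0.91 − (−2.37) = +3.28 V, with n = 2 electrons transferred.
Balancing gives Pd2+(aq) + Mg(s) → Pd(s) + Mg2+(aq); hence Q = [Mg2+(aq)] / [Pd2+(aq)] = 0.05 (log Q = −1.301).
Applying E = E° − (RT ln10/nF)·log Q gives +3.28 − (0.0591/2)(−1.301) = +3.318 V.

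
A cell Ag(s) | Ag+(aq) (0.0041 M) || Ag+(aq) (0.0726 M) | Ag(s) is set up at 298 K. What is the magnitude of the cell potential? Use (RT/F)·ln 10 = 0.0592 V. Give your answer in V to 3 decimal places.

0.074 V

For a concentration cell E°cell = 0, since both electrodes use the same couple.
The compartment with the higher Ag+(aq) concentration (0.0726 M) acts as the cathode; ions are reduced there and produced at the dilute (0.0041 M) anode.
With n = 1, Ecell = −(0.0592/1)·log([dilute]/[conc]) = −(0.0592/1)·log(0.0041/0.0726) = +0.074 V.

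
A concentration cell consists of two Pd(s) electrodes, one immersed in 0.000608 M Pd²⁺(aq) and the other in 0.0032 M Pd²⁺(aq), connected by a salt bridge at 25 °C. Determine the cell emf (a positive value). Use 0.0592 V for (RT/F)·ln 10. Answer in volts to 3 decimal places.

0.021 V

For a concentration cell E°cell = 0, since both electrodes use the same couple.
The compartment with the higher Pd²⁺(aq) concentration (0.0032 M) acts as the cathode; ions are reduced there and produced at the dilute (0.000608 M) anode.
With n = 2, Ecell = −(0.0592/2)·log([dilute]/[conc]) = −(0.0592/2)·log(0.000608/0.0032) = +0.021 V.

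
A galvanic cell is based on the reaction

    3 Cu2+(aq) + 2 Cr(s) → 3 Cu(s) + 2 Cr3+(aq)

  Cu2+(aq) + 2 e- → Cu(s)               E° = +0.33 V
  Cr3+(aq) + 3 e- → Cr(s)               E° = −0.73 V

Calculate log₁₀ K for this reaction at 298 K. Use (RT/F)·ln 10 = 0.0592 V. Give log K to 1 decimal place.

log K = 107.4

The Cu²⁺/Cu couple is reduced (cathode); E°cell = +0.33 − (−0.73) = +1.06 V with n = 6.
At equilibrium E = 0, so log K = nE°cell / 0.0592 = (6)(+1.06) / 0.0592 = 107.4.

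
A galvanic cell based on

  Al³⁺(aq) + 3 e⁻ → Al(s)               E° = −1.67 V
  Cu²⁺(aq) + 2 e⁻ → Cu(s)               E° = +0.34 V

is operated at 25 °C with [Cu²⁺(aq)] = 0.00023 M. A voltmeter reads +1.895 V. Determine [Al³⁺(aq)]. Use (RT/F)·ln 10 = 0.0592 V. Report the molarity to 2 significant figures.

Cu²⁺/Cu is the cathode (higher E°); E°cell = +0.34 − (−1.67) = +2.01 V with n = 6.
From the Nernst equation, log Q = n(E° − E)/0.0592 = 6·(+2.01 − (+1.895))/0.0592 = 11.655.
The balanced reaction is 3 Cu²⁺(aq) + 2 Al(s) → 3 Cu(s) + 2 Al³⁺(aq), so Q = [Al³⁺(aq)]^2 / [Cu²⁺(aq)]^3.
Substituting the known concentrations and solving, log [Al³⁺(aq)] = 0.370 and [Al³⁺(aq)] = 2.3 M.

2.3 M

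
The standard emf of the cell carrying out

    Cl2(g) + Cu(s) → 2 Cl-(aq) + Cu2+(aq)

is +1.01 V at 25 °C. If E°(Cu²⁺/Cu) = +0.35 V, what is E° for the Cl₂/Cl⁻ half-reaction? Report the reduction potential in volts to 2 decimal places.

+1.36 V

In the reaction as written the Cl₂/Cl⁻ couple is reduced (cathode) and Cu²⁺/Cu is oxidized (anode), so E°cell = E°(Cl₂/Cl⁻) − E°(Cu²⁺/Cu).
E°(Cl₂/Cl⁻) = E°cell + E°(anode) = +1.01 + (+0.35) = +1.36 V.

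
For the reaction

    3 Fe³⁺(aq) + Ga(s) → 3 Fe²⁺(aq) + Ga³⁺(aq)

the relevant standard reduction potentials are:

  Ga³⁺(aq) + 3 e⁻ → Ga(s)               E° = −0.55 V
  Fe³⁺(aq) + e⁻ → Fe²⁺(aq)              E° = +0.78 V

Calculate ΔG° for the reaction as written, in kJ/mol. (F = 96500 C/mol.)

In the reaction as written Fe³⁺(aq) is reduced, so the Fe³⁺/Fe²⁺ couple is the cathode and Ga³⁺/Ga is the anode.
E°cell = +0.78 − (−0.55) = +1.33 V; balancing electrons gives n = 3.
ΔG° = −nFE°cell = −(3)(96500)(+1.33) J/mol = −385 kJ/mol.

−385 kJ/mol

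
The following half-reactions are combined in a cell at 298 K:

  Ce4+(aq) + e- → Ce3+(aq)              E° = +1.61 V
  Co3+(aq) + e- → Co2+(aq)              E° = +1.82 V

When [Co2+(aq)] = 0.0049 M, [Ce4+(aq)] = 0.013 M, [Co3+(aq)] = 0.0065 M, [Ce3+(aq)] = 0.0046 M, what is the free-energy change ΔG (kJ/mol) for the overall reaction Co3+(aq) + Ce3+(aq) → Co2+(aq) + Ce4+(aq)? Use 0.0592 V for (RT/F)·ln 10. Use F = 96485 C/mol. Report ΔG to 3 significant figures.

−18.4 kJ/mol

The standard cell potential is +1.82 − (+1.61) = +0.21 V, with n = 1 electron in the balanced equation.
Q = ([Co2+(aq)]·[Ce4+(aq)]) / ([Co3+(aq)]·[Ce3+(aq)]) = 2.13, so log Q = 0.328 and E = +0.21 − (0.0592/1)(0.328) = +0.1906 V.
ΔG = −nFE = −(1)(96485)(+0.1906) J/mol = −18.4 kJ/mol.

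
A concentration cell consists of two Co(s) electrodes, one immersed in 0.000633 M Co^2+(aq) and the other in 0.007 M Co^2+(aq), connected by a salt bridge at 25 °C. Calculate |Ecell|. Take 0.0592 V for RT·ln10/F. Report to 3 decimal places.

For a concentration cell E°cell = 0, since both electrodes use the same couple.
The compartment with the higher Co^2+(aq) concentration (0.007 M) acts as the cathode; ions are reduced there and produced at the dilute (0.000633 M) anode.
With n = 2, Ecell = −(0.0592/2)·log([dilute]/[conc]) = −(0.0592/2)·log(0.000633/0.007) = +0.031 V.

0.031 V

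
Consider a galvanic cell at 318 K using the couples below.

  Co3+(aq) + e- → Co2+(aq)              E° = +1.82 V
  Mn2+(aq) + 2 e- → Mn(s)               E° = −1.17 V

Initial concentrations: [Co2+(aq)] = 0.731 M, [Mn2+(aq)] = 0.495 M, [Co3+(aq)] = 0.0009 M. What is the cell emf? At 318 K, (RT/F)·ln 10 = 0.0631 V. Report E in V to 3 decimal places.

+2.816 V

The Co³⁺/Co²⁺ couple has the more positive E°, so it is the cathode; Mn²⁺/Mn is the anode.
The standard potential is +1.82 − (−1.17) = +2.99 V and the balanced reaction transfers n = 2 electrons.
Balancing gives 2 Co3+(aq) + Mn(s) → 2 Co2+(aq) + Mn2+(aq); hence Q = ([Co2+(aq)]^2·[Mn2+(aq)]) / [Co3+(aq)]^2 = 3.27×10^5 (log Q = 5.514).
E = E° − (0.0631/n)·log Q = +2.99 − (0.0631/2)(5.514) = +2.816 V.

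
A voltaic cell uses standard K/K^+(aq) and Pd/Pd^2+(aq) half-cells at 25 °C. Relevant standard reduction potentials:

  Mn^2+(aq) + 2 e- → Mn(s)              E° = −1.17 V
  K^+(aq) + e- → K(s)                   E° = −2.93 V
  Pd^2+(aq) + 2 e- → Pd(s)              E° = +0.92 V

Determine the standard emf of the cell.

Of the two couples in this cell, the one with the more positive reduction potential is reduced at the cathode: here that is Pd²⁺/Pd (+0.92 V); K⁺/K (−2.93 V) is the anode.
E°cell = E°(cathode) − E°(anode) = +0.92 − (−2.93) = +3.85 V.

+3.85 V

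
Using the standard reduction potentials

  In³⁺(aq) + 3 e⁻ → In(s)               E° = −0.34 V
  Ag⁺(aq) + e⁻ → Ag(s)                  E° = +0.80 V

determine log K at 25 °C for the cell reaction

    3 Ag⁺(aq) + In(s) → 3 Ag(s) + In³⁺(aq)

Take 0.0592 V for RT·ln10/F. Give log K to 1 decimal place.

log K = 57.8

The Ag⁺/Ag couple is reduced (cathode); E°cell = +0.80 − (−0.34) = +1.14 V with n = 3.
At equilibrium E = 0, so log K = nE°cell / 0.0592 = (3)(+1.14) / 0.0592 = 57.8.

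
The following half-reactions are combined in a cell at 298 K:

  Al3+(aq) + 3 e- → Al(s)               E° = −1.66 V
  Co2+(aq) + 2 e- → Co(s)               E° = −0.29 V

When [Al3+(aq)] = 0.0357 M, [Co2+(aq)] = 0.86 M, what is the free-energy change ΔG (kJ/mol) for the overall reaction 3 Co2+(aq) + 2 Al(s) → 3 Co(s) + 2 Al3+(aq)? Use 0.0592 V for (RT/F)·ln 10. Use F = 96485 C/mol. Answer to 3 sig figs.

With Co²⁺/Co reduced at the cathode, E°cell = −0.29 − (−1.66) = +1.37 V and n = 6.
Q = [Al3+(aq)]^2 / [Co2+(aq)]^3 = 0.002, so log Q = −2.698 and E = +1.37 − (0.0592/6)(−2.698) = +1.3966 V.
ΔG = −nFE = −(6)(96485)(+1.3966) J/mol = −809 kJ/mol.

−809 kJ/mol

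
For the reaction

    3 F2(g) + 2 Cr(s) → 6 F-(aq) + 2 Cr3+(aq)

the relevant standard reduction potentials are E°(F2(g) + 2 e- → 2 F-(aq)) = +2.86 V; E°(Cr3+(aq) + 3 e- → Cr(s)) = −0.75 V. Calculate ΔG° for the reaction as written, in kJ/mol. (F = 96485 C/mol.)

−2090 kJ/mol

In the reaction as written F2(g) is reduced, so the F₂/F⁻ couple is the cathode and Cr³⁺/Cr is the anode.
E°cell = +2.86 − (−0.75) = +3.61 V; balancing electrons gives n = 6.
ΔG° = −nFE°cell = −(6)(96485)(+3.61) J/mol = −2090 kJ/mol.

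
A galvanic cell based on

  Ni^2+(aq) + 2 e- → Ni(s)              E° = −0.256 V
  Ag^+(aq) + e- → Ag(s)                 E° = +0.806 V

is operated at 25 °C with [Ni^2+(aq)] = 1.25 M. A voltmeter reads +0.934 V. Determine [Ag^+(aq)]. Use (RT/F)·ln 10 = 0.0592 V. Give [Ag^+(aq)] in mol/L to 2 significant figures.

0.0077 M

With Ag⁺/Ag at the cathode and Ni²⁺/Ni at the anode, E°cell = +0.806 − (−0.256) = +1.062 V (n = 2).
Since E = E° − (0.0592/n)·log Q, log Q = n(E° − E)/0.0592 = 4.324.
The balanced reaction is 2 Ag^+(aq) + Ni(s) → 2 Ag(s) + Ni^2+(aq), so Q = [Ni^2+(aq)] / [Ag^+(aq)]^2.
Substituting the known concentrations and solving, log [Ag^+(aq)] = −2.114 and [Ag^+(aq)] = 0.0077 M.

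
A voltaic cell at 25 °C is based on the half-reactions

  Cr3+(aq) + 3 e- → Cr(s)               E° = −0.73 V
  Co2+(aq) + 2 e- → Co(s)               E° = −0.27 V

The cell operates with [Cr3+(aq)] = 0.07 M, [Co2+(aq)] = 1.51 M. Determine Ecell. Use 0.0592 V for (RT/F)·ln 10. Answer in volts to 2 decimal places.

+0.49 V

Co²⁺/Co is reduced (cathode, E° = −0.27 V) and Cr³⁺/Cr is oxidized (anode).
The standard potential is −0.27 − (−0.73) = +0.46 V and the balanced reaction transfers n = 6 electrons.
For the overall reaction 3 Co2+(aq) + 2 Cr(s) → 3 Co(s) + 2 Cr3+(aq), Q = [Cr3+(aq)]^2 / [Co2+(aq)]^3 = 0.00142, giving log Q = −2.847.
By the Nernst equation, E = +0.46 − (0.0592/6)·(−2.847) = +0.49 V.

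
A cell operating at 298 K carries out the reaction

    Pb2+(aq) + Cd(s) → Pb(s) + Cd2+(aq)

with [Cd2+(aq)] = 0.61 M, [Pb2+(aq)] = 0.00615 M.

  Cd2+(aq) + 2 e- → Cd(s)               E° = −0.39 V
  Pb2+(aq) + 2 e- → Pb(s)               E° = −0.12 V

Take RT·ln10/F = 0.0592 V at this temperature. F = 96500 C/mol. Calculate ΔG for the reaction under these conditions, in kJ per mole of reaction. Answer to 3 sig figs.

E°cell = −0.12 − (−0.39) = +0.27 V; the balanced reaction transfers n = 2 electrons.
Q = [Cd2+(aq)] / [Pb2+(aq)] = 99.2, so log Q = 1.996 and E = +0.27 − (0.0592/2)(1.996) = +0.2109 V.
Finally ΔG = −nFE = −(2)(96500 C/mol)(+0.2109 V) = −40.7 kJ/mol.

−40.7 kJ/mol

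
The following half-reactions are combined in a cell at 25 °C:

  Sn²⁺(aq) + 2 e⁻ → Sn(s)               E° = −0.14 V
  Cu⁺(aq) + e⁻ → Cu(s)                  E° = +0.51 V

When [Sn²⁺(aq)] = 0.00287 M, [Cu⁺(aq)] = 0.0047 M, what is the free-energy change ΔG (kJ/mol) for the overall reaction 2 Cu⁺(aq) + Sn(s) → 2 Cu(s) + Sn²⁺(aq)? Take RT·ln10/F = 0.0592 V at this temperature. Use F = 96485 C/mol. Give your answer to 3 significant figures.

E°cell = +0.51 − (−0.14) = +0.65 V; the balanced reaction transfers n = 2 electrons.
Q = [Sn²⁺(aq)] / [Cu⁺(aq)]^2 = 130, so log Q = 2.114 and E = +0.65 − (0.0592/2)(2.114) = +0.5874 V.
Then ΔG = −nFE = −2 × 96485 × +0.5874 J/mol = −113 kJ/mol.

−113 kJ/mol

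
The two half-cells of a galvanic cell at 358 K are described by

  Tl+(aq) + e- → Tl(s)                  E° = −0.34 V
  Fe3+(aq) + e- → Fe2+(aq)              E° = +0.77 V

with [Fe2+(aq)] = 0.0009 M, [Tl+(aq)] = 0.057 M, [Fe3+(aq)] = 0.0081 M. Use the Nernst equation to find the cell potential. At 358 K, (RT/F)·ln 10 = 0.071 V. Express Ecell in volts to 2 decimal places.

+1.27 V

Since E°(Fe³⁺/Fe²⁺) > E°(Tl⁺/Tl), Fe³⁺/Fe²⁺ serves as the cathode.
E°cell = E°cat − E°an = +0.77 − (−0.34) = +1.11 V; n = 1.
The balanced reaction is Fe3+(aq) + Tl(s) → Fe2+(aq) + Tl+(aq), so Q = ([Fe2+(aq)]·[Tl+(aq)]) / [Fe3+(aq)] = 0.00633 and log Q = −2.198.
By the Nernst equation, E = +1.11 − (0.071/1)·(−2.198) = +1.27 V.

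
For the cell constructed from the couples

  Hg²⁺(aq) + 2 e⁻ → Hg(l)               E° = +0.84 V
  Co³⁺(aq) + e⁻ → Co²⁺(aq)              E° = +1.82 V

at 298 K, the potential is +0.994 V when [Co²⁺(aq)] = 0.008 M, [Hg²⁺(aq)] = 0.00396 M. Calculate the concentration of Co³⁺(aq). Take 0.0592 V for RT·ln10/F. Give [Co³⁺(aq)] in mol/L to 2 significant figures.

0.00087 M

With Co³⁺/Co²⁺ at the cathode and Hg²⁺/Hg at the anode, E°cell = +1.82 − (+0.84) = +0.98 V (n = 2).
Since E = E° − (0.0592/n)·log Q, log Q = n(E° − E)/0.0592 = −0.473.
For 2 Co³⁺(aq) + Hg(l) → 2 Co²⁺(aq) + Hg²⁺(aq), the reaction quotient is Q = ([Co²⁺(aq)]^2·[Hg²⁺(aq)]) / [Co³⁺(aq)]^2.
Isolating [Co³⁺(aq)] in Q = 10^{−0.473} yields log [Co³⁺(aq)] = −3.062, i.e. 0.00087 M.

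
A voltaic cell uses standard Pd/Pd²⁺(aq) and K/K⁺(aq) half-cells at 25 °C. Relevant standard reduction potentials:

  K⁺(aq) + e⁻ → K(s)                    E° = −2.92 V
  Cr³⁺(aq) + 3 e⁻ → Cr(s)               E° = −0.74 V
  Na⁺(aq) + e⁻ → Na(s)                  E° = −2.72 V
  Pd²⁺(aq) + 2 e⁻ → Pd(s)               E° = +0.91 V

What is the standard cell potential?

Of the two couples in this cell, the one with the more positive reduction potential is reduced at the cathode: here that is Pd²⁺/Pd (+0.91 V); K⁺/K (−2.92 V) is the anode.
E°cell = E°(cathode) − E°(anode) = +0.91 − (−2.92) = +3.83 V.

+3.83 V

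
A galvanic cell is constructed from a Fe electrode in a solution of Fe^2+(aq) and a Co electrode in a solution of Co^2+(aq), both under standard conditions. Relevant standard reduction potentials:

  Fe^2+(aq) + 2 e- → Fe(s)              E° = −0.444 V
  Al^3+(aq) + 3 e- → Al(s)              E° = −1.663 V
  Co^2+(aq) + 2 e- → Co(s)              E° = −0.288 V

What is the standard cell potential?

Of the two couples in this cell, the one with the more positive reduction potential is reduced at the cathode: here that is Co²⁺/Co (−0.288 V); Fe²⁺/Fe (−0.444 V) is the anode.
E°cell = E°(cathode) − E°(anode) = −0.288 − (−0.444) = +0.156 V.

+0.156 V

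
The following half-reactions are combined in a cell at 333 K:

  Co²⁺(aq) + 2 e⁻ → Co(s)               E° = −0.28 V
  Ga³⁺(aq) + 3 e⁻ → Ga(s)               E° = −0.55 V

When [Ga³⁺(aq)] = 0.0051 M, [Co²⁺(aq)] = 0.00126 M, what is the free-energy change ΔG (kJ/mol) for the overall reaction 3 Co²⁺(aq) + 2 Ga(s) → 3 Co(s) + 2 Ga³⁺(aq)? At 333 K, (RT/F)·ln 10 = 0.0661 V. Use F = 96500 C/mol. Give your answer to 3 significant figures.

With Co²⁺/Co reduced at the cathode, E°cell = −0.28 − (−0.55) = +0.27 V and n = 6.
Q = [Ga³⁺(aq)]^2 / [Co²⁺(aq)]^3 = 1.3×10^4, so log Q = 4.114 and E = +0.27 − (0.0661/6)(4.114) = +0.2247 V.
Finally ΔG = −nFE = −(6)(96500 C/mol)(+0.2247 V) = −130 kJ/mol.

−130 kJ/mol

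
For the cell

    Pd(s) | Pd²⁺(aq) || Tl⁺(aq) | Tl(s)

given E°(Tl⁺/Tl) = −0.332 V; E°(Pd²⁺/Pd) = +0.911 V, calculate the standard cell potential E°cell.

By convention the left-hand electrode in cell notation is the anode (oxidation) and the right-hand electrode is the cathode (reduction).
E°cell = E°(right) − E°(left) = −0.332 − (+0.911) = −1.243 V.
The negative sign shows that, as written, the cell would require an external voltage to drive the reaction.

−1.243 V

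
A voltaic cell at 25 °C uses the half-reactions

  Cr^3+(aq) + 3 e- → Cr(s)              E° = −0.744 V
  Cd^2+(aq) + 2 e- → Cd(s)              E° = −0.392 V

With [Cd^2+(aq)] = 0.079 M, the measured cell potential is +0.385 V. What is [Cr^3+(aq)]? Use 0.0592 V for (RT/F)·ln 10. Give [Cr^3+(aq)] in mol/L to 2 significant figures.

0.00047 M

The Cd²⁺/Cd couple has the larger reduction potential, so it is the cathode: E°cell = −0.392 − (−0.744) = +0.352 V and n = 6.
From the Nernst equation, log Q = n(E° − E)/0.0592 = 6·(+0.352 − (+0.385))/0.0592 = −3.345.
For 3 Cd^2+(aq) + 2 Cr(s) → 3 Cd(s) + 2 Cr^3+(aq), the reaction quotient is Q = [Cr^3+(aq)]^2 / [Cd^2+(aq)]^3.
Isolating [Cr^3+(aq)] in Q = 10^{−3.345} yields log [Cr^3+(aq)] = −3.326, i.e. 0.00047 M.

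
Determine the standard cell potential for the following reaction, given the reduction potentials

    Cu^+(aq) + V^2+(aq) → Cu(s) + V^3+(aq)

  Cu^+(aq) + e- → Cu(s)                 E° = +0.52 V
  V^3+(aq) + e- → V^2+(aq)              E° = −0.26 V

+0.78 V

In the reaction as written, Cu^+(aq) is reduced (cathode) and V^3+(aq) is produced by oxidation at the anode.
E°cell = E°(cathode) − E°(anode) = +0.52 − (−0.26) = +0.78 V.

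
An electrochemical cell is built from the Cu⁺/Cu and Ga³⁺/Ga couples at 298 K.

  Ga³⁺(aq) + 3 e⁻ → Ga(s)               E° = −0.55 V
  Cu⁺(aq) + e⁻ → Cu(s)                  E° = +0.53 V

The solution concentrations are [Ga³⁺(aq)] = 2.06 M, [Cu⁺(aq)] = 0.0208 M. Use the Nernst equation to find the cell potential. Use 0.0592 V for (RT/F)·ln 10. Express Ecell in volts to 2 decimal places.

+0.97 V

Since E°(Cu⁺/Cu) > E°(Ga³⁺/Ga), Cu⁺/Cu serves as the cathode.
The standard potential is +0.53 − (−0.55) = +1.08 V and the balanced reaction transfers n = 3 electrons.
For the overall reaction 3 Cu⁺(aq) + Ga(s) → 3 Cu(s) + Ga³⁺(aq), Q = [Ga³⁺(aq)] / [Cu⁺(aq)]^3 = 2.29×10^5, giving log Q = 5.360.
E = E° − (0.0592/n)·log Q = +1.08 − (0.0592/3)(5.360) = +0.97 V.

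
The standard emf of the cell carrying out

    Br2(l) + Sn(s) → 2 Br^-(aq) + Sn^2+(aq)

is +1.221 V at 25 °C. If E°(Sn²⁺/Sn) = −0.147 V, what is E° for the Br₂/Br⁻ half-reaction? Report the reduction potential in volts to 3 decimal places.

In the reaction as written the Br₂/Br⁻ couple is reduced (cathode) and Sn²⁺/Sn is oxidized (anode), so E°cell = E°(Br₂/Br⁻) − E°(Sn²⁺/Sn).
E°(Br₂/Br⁻) = E°cell + E°(anode) = +1.221 + (−0.147) = +1.074 V.

+1.074 V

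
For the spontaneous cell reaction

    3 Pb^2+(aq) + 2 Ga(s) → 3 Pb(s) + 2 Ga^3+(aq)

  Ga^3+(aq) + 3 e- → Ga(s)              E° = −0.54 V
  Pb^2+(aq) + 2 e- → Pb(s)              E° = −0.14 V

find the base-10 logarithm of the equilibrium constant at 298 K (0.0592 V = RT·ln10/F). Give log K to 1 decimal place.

log K = 40.5

The Pb²⁺/Pb couple is reduced (cathode); E°cell = −0.14 − (−0.54) = +0.40 V with n = 6.
At equilibrium E = 0, so log K = nE°cell / 0.0592 = (6)(+0.40) / 0.0592 = 40.5.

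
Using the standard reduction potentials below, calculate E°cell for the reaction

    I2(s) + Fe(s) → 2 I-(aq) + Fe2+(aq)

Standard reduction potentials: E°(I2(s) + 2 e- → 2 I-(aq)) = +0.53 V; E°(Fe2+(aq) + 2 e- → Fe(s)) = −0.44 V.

I2(s) gains electrons, so the I₂/I⁻ couple is the cathode; the Fe²⁺/Fe couple is the anode.
E°cell = E°(cathode) − E°(anode) = +0.53 − (−0.44) = +0.97 V.
The positive value indicates the reaction is spontaneous as written.

+0.97 V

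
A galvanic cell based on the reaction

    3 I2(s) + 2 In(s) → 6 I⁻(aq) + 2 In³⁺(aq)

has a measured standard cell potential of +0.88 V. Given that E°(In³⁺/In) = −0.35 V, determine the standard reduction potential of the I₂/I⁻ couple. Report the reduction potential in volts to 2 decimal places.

+0.53 V

In the reaction as written the I₂/I⁻ couple is reduced (cathode) and In³⁺/In is oxidized (anode), so E°cell = E°(I₂/I⁻) − E°(In³⁺/In).
E°(I₂/I⁻) = E°cell + E°(anode) = +0.88 + (−0.35) = +0.53 V.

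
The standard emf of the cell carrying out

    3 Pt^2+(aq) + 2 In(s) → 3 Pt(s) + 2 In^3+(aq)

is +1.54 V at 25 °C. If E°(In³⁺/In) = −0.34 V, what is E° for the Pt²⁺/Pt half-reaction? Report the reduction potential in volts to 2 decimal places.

In the reaction as written the Pt²⁺/Pt couple is reduced (cathode) and In³⁺/In is oxidized (anode), so E°cell = E°(Pt²⁺/Pt) − E°(In³⁺/In).
E°(Pt²⁺/Pt) = E°cell + E°(anode) = +1.54 + (−0.34) = +1.20 V.

+1.20 V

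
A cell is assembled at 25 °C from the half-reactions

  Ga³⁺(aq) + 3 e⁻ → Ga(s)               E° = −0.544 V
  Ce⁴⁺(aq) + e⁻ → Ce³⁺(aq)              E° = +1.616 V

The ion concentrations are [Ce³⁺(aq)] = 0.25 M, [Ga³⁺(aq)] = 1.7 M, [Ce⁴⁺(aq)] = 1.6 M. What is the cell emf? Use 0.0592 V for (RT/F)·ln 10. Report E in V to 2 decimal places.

Ce⁴⁺/Ce³⁺ is reduced (cathode, E° = +1.616 V) and Ga³⁺/Ga is oxidized (anode).
E°cell = E°cat − E°an = +1.616 − (−0.544) = +2.160 V; n = 3.
The balanced reaction is 3 Ce⁴⁺(aq) + Ga(s) → 3 Ce³⁺(aq) + Ga³⁺(aq), so Q = ([Ce³⁺(aq)]^3·[Ga³⁺(aq)]) / [Ce⁴⁺(aq)]^3 = 0.00648 and log Q = −2.188.
E = E° − (0.0592/n)·log Q = +2.160 − (0.0592/3)(−2.188) = +2.20 V.

+2.20 V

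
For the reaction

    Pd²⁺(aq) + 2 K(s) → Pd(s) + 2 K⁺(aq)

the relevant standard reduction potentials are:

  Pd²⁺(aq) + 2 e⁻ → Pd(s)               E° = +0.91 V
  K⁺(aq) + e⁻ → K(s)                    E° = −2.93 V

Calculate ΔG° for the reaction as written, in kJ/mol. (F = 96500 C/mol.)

−741 kJ/mol

In the reaction as written Pd²⁺(aq) is reduced, so the Pd²⁺/Pd couple is the cathode and K⁺/K is the anode.
E°cell = +0.91 − (−2.93) = +3.84 V; balancing electrons gives n = 2.
ΔG° = −nFE°cell = −(2)(96500)(+3.84) J/mol = −741 kJ/mol.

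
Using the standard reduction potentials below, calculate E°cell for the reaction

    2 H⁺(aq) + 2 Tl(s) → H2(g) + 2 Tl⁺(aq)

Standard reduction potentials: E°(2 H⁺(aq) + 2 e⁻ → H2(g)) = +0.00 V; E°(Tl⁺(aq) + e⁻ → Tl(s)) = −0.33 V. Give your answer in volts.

H⁺(aq) gains electrons, so the 2H⁺/H₂ couple is the cathode; the Tl⁺/Tl couple is the anode.
E°cell = E°(cathode) − E°(anode) = +0.00 − (−0.33) = +0.33 V.

+0.33 V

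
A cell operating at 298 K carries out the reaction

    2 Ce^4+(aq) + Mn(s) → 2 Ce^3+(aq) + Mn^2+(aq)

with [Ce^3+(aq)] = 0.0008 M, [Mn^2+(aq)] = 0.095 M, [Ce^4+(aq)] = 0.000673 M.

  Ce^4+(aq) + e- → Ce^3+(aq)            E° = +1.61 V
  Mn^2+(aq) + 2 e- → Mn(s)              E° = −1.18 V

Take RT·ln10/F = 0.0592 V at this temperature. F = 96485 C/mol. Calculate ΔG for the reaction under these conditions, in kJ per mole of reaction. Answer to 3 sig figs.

−543 kJ/mol

E°cell = +1.61 − (−1.18) = +2.79 V; the balanced reaction transfers n = 2 electrons.
The reaction quotient is ([Ce^3+(aq)]^2·[Mn^2+(aq)]) / [Ce^4+(aq)]^2 = 0.134; by Nernst, E = +2.79 − (0.0592/2)(−0.872) = +2.8158 V.
ΔG = −nFE = −(2)(96485)(+2.8158) J/mol = −543 kJ/mol.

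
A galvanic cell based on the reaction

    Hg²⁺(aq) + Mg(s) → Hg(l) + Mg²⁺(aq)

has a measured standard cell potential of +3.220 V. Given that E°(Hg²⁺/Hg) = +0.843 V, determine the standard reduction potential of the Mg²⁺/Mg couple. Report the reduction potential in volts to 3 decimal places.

In the reaction as written the Hg²⁺/Hg couple is reduced (cathode) and Mg²⁺/Mg is oxidized (anode), so E°cell = E°(Hg²⁺/Hg) − E°(Mg²⁺/Mg).
E°(Mg²⁺/Mg) = E°(cathode) − E°cell = +0.843 − (+3.220) = −2.377 V.

−2.377 V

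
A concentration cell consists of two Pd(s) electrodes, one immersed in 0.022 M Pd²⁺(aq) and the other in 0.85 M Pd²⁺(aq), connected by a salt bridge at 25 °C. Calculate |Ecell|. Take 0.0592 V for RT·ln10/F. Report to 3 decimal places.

For a concentration cell E°cell = 0, since both electrodes use the same couple.
The compartment with the higher Pd²⁺(aq) concentration (0.85 M) acts as the cathode; ions are reduced there and produced at the dilute (0.022 M) anode.
With n = 2, Ecell = −(0.0592/2)·log([dilute]/[conc]) = −(0.0592/2)·log(0.022/0.85) = +0.047 V.

0.047 V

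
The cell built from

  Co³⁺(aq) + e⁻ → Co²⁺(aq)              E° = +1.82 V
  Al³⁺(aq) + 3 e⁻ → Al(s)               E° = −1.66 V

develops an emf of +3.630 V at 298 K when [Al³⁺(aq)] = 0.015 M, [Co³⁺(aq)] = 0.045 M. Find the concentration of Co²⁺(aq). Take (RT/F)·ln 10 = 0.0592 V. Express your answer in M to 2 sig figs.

Co³⁺/Co²⁺ is the cathode (higher E°); E°cell = +1.82 − (−1.66) = +3.48 V with n = 3.
Rearranging E = E° − (0.0592/n)·log Q gives log Q = 3(+3.48 − (+3.630))/0.0592 = −7.601.
Balancing electrons gives 3 Co³⁺(aq) + Al(s) → 3 Co²⁺(aq) + Al³⁺(aq); thus Q = ([Co²⁺(aq)]^3·[Al³⁺(aq)]) / [Co³⁺(aq)]^3.
Substituting the known concentrations and solving, log [Co²⁺(aq)] = −3.272 and [Co²⁺(aq)] = 0.00053 M.

0.00053 M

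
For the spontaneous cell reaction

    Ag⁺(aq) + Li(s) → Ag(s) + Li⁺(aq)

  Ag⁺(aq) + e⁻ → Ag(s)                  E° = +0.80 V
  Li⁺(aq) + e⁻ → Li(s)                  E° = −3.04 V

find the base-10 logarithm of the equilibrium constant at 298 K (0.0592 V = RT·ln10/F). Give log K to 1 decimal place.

log K = 64.9

The Ag⁺/Ag couple is reduced (cathode); E°cell = +0.80 − (−3.04) = +3.84 V with n = 1.
At equilibrium E = 0, so log K = nE°cell / 0.0592 = (1)(+3.84) / 0.0592 = 64.9.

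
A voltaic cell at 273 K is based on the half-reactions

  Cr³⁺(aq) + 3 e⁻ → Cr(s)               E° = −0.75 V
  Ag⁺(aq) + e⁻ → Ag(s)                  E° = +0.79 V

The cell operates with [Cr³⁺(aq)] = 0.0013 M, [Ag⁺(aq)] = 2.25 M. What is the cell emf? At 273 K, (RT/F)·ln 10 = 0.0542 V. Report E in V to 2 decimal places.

+1.61 V

The Ag⁺/Ag couple has the more positive E°, so it is the cathode; Cr³⁺/Cr is the anode.
E°cell = +0.79 − (−0.75) = +1.54 V, with n = 3 electrons transferred.
For the overall reaction 3 Ag⁺(aq) + Cr(s) → 3 Ag(s) + Cr³⁺(aq), Q = [Cr³⁺(aq)] / [Ag⁺(aq)]^3 = 0.000114, giving log Q = −3.943.
Applying E = E° − (RT ln10/nF)·log Q gives +1.54 − (0.0542/3)(−3.943) = +1.61 V.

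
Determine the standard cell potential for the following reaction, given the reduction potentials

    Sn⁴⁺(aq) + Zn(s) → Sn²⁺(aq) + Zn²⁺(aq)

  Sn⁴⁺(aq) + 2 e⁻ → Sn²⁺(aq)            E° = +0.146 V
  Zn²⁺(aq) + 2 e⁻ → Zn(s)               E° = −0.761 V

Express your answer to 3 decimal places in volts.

In the reaction as written, Sn⁴⁺(aq) is reduced (cathode) and Zn²⁺(aq) is produced by oxidation at the anode.
E°cell = E°(cathode) − E°(anode) = +0.146 − (−0.761) = +0.907 V.

+0.907 V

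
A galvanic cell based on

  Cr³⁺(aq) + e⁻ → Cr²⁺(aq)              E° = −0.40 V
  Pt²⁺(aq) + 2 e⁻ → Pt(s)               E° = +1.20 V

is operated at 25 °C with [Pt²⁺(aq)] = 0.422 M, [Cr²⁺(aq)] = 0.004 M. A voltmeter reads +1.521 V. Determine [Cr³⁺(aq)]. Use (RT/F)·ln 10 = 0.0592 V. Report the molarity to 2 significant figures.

0.056 M

Pt²⁺/Pt is the cathode (higher E°); E°cell = +1.20 − (−0.40) = +1.60 V with n = 2.
Rearranging E = E° − (0.0592/n)·log Q gives log Q = 2(+1.60 − (+1.521))/0.0592 = 2.669.
For Pt²⁺(aq) + 2 Cr²⁺(aq) → Pt(s) + 2 Cr³⁺(aq), the reaction quotient is Q = [Cr³⁺(aq)]^2 / ([Pt²⁺(aq)]·[Cr²⁺(aq)]^2).
Isolating [Cr³⁺(aq)] in Q = 10^{2.669} yields log [Cr³⁺(aq)] = −1.251, i.e. 0.056 M.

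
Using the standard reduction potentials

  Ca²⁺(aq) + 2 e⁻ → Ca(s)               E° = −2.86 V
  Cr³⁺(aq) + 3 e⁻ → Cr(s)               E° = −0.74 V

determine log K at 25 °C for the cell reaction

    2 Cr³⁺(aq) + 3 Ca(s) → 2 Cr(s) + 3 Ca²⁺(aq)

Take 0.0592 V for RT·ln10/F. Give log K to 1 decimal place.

The Cr³⁺/Cr couple is reduced (cathode); E°cell = −0.74 − (−2.86) = +2.12 V with n = 6.
At equilibrium E = 0, so log K = nE°cell / 0.0592 = (6)(+2.12) / 0.0592 = 214.9.

log K = 214.9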